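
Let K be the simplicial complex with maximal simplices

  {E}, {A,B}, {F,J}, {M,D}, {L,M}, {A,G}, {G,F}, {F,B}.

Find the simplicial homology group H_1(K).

We work with the vertex ordering A < B < D < E < F < G < J < L < M. The simplices of K, each written with vertices in increasing order, are:

  0-simplices (9): A, B, D, E, F, G, J, L, M
  1-simplices (7): AB, AG, BF, DM, FG, FJ, LM

giving chain groups C_0 ≅ Z^9, C_1 ≅ Z^7.

∂_1: C_1 → C_0 is given by ∂[p,q] = [q] − [p]. For instance
  ∂AG = G − A.
The 9×7 boundary matrix has rank 6 and Smith normal form diag(1,1,1,1,1,1).

Computing H_k = (kernel of ∂_k) / (image of ∂_{k+1}):

  H_1: rank ker ∂_1 − rank ∂_2 = (7 − 6) − 0 = 1, and there is no ∂_2, so H_1 = Z.

H_1 = Z.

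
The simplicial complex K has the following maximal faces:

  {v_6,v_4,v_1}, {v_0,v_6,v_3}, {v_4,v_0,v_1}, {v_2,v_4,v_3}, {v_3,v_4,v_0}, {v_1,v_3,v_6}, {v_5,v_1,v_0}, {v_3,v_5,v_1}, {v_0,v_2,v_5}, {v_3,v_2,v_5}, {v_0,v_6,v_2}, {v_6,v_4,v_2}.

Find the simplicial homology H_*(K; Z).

H_0 = Z,  H_1 = Z/2,  H_2 = 0.

K has 7 vertices, 18 edges, 12 triangles.
rank ∂_0 = 0, rank ∂_1 = 6 ⇒ b_0 = 7 − 0 − 6 = 1; all invariant factors of ∂_1 are 1 so no torsion. So H_0 = Z.
rank ∂_1 = 6, rank ∂_2 = 12 ⇒ b_1 = 18 − 6 − 12 = 0; ∂_2 has invariant factor(s) [2] giving torsion. So H_1 = Z/2.
rank ∂_2 = 12, rank ∂_3 = 0 ⇒ b_2 = 12 − 12 − 0 = 0. So H_2 = 0.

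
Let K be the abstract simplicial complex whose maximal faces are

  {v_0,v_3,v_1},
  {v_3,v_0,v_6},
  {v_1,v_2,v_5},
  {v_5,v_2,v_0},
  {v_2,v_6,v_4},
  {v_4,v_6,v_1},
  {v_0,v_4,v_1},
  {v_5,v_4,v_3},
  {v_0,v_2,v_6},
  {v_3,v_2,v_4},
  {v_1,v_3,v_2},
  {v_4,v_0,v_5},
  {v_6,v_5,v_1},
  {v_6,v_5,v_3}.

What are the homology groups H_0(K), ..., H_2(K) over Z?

H_0 ≅ Z,  H_1 ≅ Z^2,  H_2 ≅ Z.

We work with the vertex ordering v_0 < v_1 < v_2 < v_3 < v_4 < v_5 < v_6. The simplices of K, each written with vertices in increasing order, are:

  0-simplices (7): [v_0], [v_1], [v_2], [v_3], [v_4], [v_5], [v_6]
  1-simplices (21): (21 of them)
  2-simplices (14): (14 of them)

Hence C_0 ≅ Z^7, C_1 ≅ Z^21, C_2 ≅ Z^14.

Boundary ∂_1: C_1 → C_0 sends each edge [p,q] (with p < q) to q − p. For instance
  ∂[v_2,v_6] = [v_6] − [v_2].
As a 7×21 matrix over Z this has rank 6, with invariant factors (1,1,1,1,1,1).

∂_2: C_2 → C_1 acts by ∂[p,q,r] = [q,r] − [p,r] + [p,q]. For instance
  ∂[v_2,v_4,v_6] = [v_4,v_6] − [v_2,v_6] + [v_2,v_4],
  ∂[v_3,v_4,v_5] = [v_4,v_5] − [v_3,v_5] + [v_3,v_4].
The 21×14 boundary matrix has rank 13 and Smith normal form diag(1,1,1,1,1,1,1,1,1,1,1,1,1).

Now H_k = ker ∂_k / im ∂_{k+1}, so:

  H_0: rank C_0 − rank ∂_1 = 7 − 6 = 1, and the invariant factors of ∂_1 are all 1, so H_0 = Z.
  H_1: rank ker ∂_1 − rank ∂_2 = (21 − 6) − 13 = 2, and the invariant factors of ∂_2 are all 1, so H_1 = Z^2.
  H_2: rank ker ∂_2 − rank ∂_3 = (14 − 13) − 0 = 1, and there is no ∂_3, so H_2 = Z.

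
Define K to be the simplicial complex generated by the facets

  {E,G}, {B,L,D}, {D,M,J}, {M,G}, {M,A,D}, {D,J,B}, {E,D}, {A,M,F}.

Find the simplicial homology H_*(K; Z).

H_0 ≅ Z,  H_1 ≅ Z,  H_2 = 0.

We work with the vertex ordering A < B < D < E < F < G < J < L < M. The simplices of K, each written with vertices in increasing order, are:

  0-simplices (9): A, B, D, E, F, G, J, L, M
  1-simplices (14): AD, AF, AM, BD, BJ, BL, DE, DJ, DL, DM, EG, FM, GM, JM
  2-simplices (5): ADM, AFM, BDJ, BDL, DJM

so the chain groups are C_0 ≅ Z^9, C_1 ≅ Z^14, C_2 ≅ Z^5.

The boundary map ∂_1: C_1 → C_0 sends each edge [p,q] (with p < q) to q − p. For instance
  ∂GM = M − G.
The resulting 9×14 matrix has rank 8, and its Smith normal form has invariant factors (1,1,1,1,1,1,1,1).

The boundary map ∂_2: C_2 → C_1 maps a triangle to the signed sum of its edges. For instance
  ∂AFM = FM − AM + AF,
  ∂ADM = DM − AM + AD.
As a 14×5 matrix over Z this has rank 5, with invariant factors (1,1,1,1,1).

Reading off H_k = ker ∂_k / im ∂_{k+1}:

  H_0: rank C_0 − rank ∂_1 = 9 − 8 = 1, and the invariant factors of ∂_1 are all 1, so H_0 ≅ Z.
  H_1: rank ker ∂_1 − rank ∂_2 = (14 − 8) − 5 = 1, and the invariant factors of ∂_2 are all 1, so H_1 ≅ Z.
  H_2: rank ker ∂_2 − rank ∂_3 = (5 − 5) − 0 = 0, and there is no ∂_3, so H_2 ≅ 0.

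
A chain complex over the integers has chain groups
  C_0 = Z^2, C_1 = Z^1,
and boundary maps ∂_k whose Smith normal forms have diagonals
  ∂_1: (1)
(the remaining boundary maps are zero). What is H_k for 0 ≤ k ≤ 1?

H_0: b_0 = 2 − 0 − 1 = 1; torsion from ∂_1 factors > 1: none. So H_0 ≅ Z.
H_1: b_1 = 1 − 1 − 0 = 0; torsion from ∂_2 factors > 1: none. So H_1 ≅ 0.

H_0 ≅ Z,  H_1 = 0.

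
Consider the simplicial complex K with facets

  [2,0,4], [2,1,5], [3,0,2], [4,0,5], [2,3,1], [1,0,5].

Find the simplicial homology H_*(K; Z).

H_0 ≅ Z,  H_1 ≅ Z,  H_2 = 0.

Order the vertices as 0 < 1 < 2 < 3 < 4 < 5. Listing each simplex with vertices in this order, K has dimension 2 with simplices:

  0-simplices (6): [0], [1], [2], [3], [4], [5]
  1-simplices (12): [0,1], [0,2], [0,3], [0,4], [0,5], [1,2], [1,3], [1,5], [2,3], [2,4], [2,5], [4,5]
  2-simplices (6): [0,1,5], [0,2,3], [0,2,4], [0,4,5], [1,2,3], [1,2,5]

Hence C_0 ≅ Z^6, C_1 ≅ Z^12, C_2 ≅ Z^6.

∂_1: C_1 → C_0 is given by ∂[p,q] = [q] − [p].
As a 6×12 matrix over Z this has rank 5, with invariant factors (1,1,1,1,1).

The boundary map ∂_2: C_2 → C_1 maps a triangle to the signed sum of its edges. For instance
  ∂[0,2,3] = [2,3] − [0,3] + [0,2],
  ∂[1,2,3] = [2,3] − [1,3] + [1,2].
As a 12×6 matrix over Z this has rank 6, with invariant factors (1,1,1,1,1,1).

Now H_k = ker ∂_k / im ∂_{k+1}, so:

  H_0: rank C_0 − rank ∂_1 = 6 − 5 = 1, and the invariant factors of ∂_1 are all 1, so H_0 ≅ Z.
  H_1: rank ker ∂_1 − rank ∂_2 = (12 − 5) − 6 = 1, and the invariant factors of ∂_2 are all 1, so H_1 ≅ Z.
  H_2: rank ker ∂_2 − rank ∂_3 = (6 − 6) − 0 = 0, and there is no ∂_3, so H_2 ≅ 0.

As a check, the Euler characteristic is 6 − 12 + 6 = 0, which agrees with 1 − 1 + 0 = 0.
(K is a triangulation of the cylinder S^1 x I.)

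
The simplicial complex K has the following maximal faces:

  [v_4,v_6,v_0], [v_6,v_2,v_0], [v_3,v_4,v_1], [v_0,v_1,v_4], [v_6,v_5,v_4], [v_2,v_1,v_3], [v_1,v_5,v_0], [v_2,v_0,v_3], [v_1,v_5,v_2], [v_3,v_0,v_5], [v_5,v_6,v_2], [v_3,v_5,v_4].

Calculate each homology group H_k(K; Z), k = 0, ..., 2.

K has 7 vertices, 18 edges, 12 triangles.
rank ∂_0 = 0, rank ∂_1 = 6 ⇒ b_0 = 7 − 0 − 6 = 1; all invariant factors of ∂_1 are 1 so no torsion. So H_0 ≅ Z.
rank ∂_1 = 6, rank ∂_2 = 12 ⇒ b_1 = 18 − 6 − 12 = 0; ∂_2 has invariant factor(s) [2] giving torsion. So H_1 ≅ Z/2Z.
rank ∂_2 = 12, rank ∂_3 = 0 ⇒ b_2 = 12 − 12 − 0 = 0. So H_2 ≅ 0.

H_0 ≅ Z,  H_1 ≅ Z/2Z,  H_2 = 0.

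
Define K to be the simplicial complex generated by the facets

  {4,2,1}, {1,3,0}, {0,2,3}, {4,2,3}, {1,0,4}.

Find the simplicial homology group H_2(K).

Order the vertices as 0 < 1 < 2 < 3 < 4. Listing each simplex with vertices in this order, K has dimension 2 with simplices:

  0-simplices (5): [0], [1], [2], [3], [4]
  1-simplices (10): [0,1], [0,2], [0,3], [0,4], [1,2], [1,3], [1,4], [2,3], [2,4], [3,4]
  2-simplices (5): [0,1,3], [0,1,4], [0,2,3], [1,2,4], [2,3,4]

giving chain groups C_0 ≅ Z^5, C_1 ≅ Z^10, C_2 ≅ Z^5.

The boundary map ∂_1: C_1 → C_0 sends each edge [p,q] (with p < q) to q − p. For instance
  ∂[3,4] = [4] − [3].
This gives a 5×10 integer matrix of rank 4; reducing to Smith normal form yields diagonal entries (1,1,1,1).

Boundary ∂_2: C_2 → C_1 sends each 2-simplex [p,q,r] to [q,r] − [p,r] + [p,q]. For instance
  ∂[0,1,3] = [1,3] − [0,3] + [0,1],
  ∂[1,2,4] = [2,4] − [1,4] + [1,2].
This gives a 10×5 integer matrix of rank 5; reducing to Smith normal form yields diagonal entries (1,1,1,1,1).

Now H_k = ker ∂_k / im ∂_{k+1}, so:

  H_2: rank ker ∂_2 − rank ∂_3 = (5 − 5) − 0 = 0, and there is no ∂_3, so H_2 = 0.

(K is a triangulation of the Möbius band.)

H_2 ≅ 0.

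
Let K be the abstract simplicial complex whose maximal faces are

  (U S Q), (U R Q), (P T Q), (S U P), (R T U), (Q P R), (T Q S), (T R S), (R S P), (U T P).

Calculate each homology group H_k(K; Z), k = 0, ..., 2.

Fix the vertex order P < Q < R < S < T < U and write every simplex with vertices in increasing order. Then dim K = 2 and the simplices of K are:

  0-simplices (6): P, Q, R, S, T, U
  1-simplices (15): PQ, PR, PS, PT, PU, QR, QS, QT, QU, RS, RT, RU, ST, SU, TU
  2-simplices (10): PQR, PQT, PRS, PSU, PTU, QRU, QST, QSU, RST, RTU

giving chain groups C_0 ≅ Z^6, C_1 ≅ Z^15, C_2 ≅ Z^10.

Boundary ∂_1: C_1 → C_0 sends each edge [p,q] (with p < q) to q − p. For instance
  ∂PU = U − P.
The resulting 6×15 matrix has rank 5, and its Smith normal form has invariant factors (1,1,1,1,1).

Boundary ∂_2: C_2 → C_1 sends each 2-simplex [p,q,r] to [q,r] − [p,r] + [p,q]. For instance
  ∂QSU = SU − QU + QS,
  ∂QST = ST − QT + QS.
As a 15×10 matrix over Z this has rank 10, with invariant factors (1,1,1,1,1,1,1,1,1,2).

Now H_k = ker ∂_k / im ∂_{k+1}, so:

  H_0: rank C_0 − rank ∂_1 = 6 − 5 = 1, and the invariant factors of ∂_1 are all 1, so H_0 = Z.
  H_1: rank ker ∂_1 − rank ∂_2 = (15 − 5) − 10 = 0, and ∂_2 has invariant factor 2 > 1, so H_1 = Z/2Z.
  H_2: rank ker ∂_2 − rank ∂_3 = (10 − 10) − 0 = 0, and there is no ∂_3, so H_2 = 0.

As a check, the Euler characteristic is 6 − 15 + 10 = 1, which agrees with 1 − 0 + 0 = 1.

H_0 = Z,  H_1 = Z/2Z,  H_2 = 0.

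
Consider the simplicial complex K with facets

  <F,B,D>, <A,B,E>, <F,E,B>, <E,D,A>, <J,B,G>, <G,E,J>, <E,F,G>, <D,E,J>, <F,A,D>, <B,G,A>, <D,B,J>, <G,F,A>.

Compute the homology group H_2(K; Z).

K has 7 vertices, 18 edges, 12 triangles.
rank ∂_2 = 12, rank ∂_3 = 0 ⇒ b_2 = 12 − 12 − 0 = 0. So H_2 ≅ 0.

H_2 ≅ 0.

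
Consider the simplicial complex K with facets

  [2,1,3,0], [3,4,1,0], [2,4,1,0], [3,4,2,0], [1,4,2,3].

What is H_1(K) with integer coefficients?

Fix the vertex order 0 < 1 < 2 < 3 < 4 and write every simplex with vertices in increasing order. Then dim K = 3 and the simplices of K are:

  0-simplices (5): [0], [1], [2], [3], [4]
  1-simplices (10): [0,1], [0,2], [0,3], [0,4], [1,2], [1,3], [1,4], [2,3], [2,4], [3,4]
  2-simplices (10): [0,1,2], [0,1,3], [0,1,4], [0,2,3], [0,2,4], [0,3,4], [1,2,3], [1,2,4], [1,3,4], [2,3,4]
  3-simplices (5): [0,1,2,3], [0,1,2,4], [0,1,3,4], [0,2,3,4], [1,2,3,4]

giving chain groups C_0 ≅ Z^5, C_1 ≅ Z^10, C_2 ≅ Z^10, C_3 ≅ Z^5.

Boundary ∂_1: C_1 → C_0 is given by ∂[p,q] = [q] − [p].
As a 5×10 matrix over Z this has rank 4, with invariant factors (1,1,1,1).

Boundary ∂_2: C_2 → C_1 acts by ∂[p,q,r] = [q,r] − [p,r] + [p,q]. For instance
  ∂[1,2,3] = [2,3] − [1,3] + [1,2],
  ∂[1,3,4] = [3,4] − [1,4] + [1,3].
The 10×10 boundary matrix has rank 6 and Smith normal form diag(1,1,1,1,1,1).

Boundary ∂_3: C_3 → C_2 sends each 3-simplex σ to the alternating sum Σ_i (−1)^i (σ with its i-th vertex removed). For instance
  ∂[0,1,2,4] = [1,2,4] − [0,2,4] + [0,1,4] − [0,1,2],
  ∂[0,1,2,3] = [1,2,3] − [0,2,3] + [0,1,3] − [0,1,2].
The resulting 10×5 matrix has rank 4, and its Smith normal form has invariant factors (1,1,1,1).

From H_k ≅ ker(∂_k) / im(∂_{k+1}) we obtain:

  H_1: rank ker ∂_1 − rank ∂_2 = (10 − 4) − 6 = 0, and the invariant factors of ∂_2 are all 1, so H_1 = 0.

(K is a triangulation of the 3-sphere S^3.)

H_1 = 0.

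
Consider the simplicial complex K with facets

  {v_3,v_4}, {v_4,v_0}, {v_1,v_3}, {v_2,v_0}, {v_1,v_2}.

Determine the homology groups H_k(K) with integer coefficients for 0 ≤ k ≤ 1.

H_0 ≅ Z,  H_1 ≅ Z.

Take the total order v_0 < v_1 < v_2 < v_3 < v_4 on the vertex set. Then K (dimension 1) consists of the simplices:

  0-simplices (5): [v_0], [v_1], [v_2], [v_3], [v_4]
  1-simplices (5): [v_0,v_2], [v_0,v_4], [v_1,v_2], [v_1,v_3], [v_3,v_4]

so the chain groups are C_0 ≅ Z^5, C_1 ≅ Z^5.

The boundary map ∂_1: C_1 → C_0 maps an edge to its endpoints' difference, ∂[p,q] = q − p. For instance
  ∂[v_3,v_4] = [v_4] − [v_3].
As a 5×5 matrix over Z this has rank 4, with invariant factors (1,1,1,1).

From H_k ≅ ker(∂_k) / im(∂_{k+1}) we obtain:

  H_0: rank C_0 − rank ∂_1 = 5 − 4 = 1, and the invariant factors of ∂_1 are all 1, so H_0 = Z.
  H_1: rank ker ∂_1 − rank ∂_2 = (5 − 4) − 0 = 1, and there is no ∂_2, so H_1 = Z.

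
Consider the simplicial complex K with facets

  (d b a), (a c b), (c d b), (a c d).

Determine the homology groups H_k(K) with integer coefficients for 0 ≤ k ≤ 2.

H_0 ≅ Z,  H_1 = 0,  H_2 ≅ Z.

We work with the vertex ordering a < b < c < d. The simplices of K, each written with vertices in increasing order, are:

  0-simplices (4): a, b, c, d
  1-simplices (6): ab, ac, ad, bc, bd, cd
  2-simplices (4): abc, abd, acd, bcd

giving chain groups C_0 ≅ Z^4, C_1 ≅ Z^6, C_2 ≅ Z^4.

Boundary ∂_1: C_1 → C_0 is given by ∂[p,q] = [q] − [p]. For instance
  ∂ad = d − a.
This gives a 4×6 integer matrix of rank 3; reducing to Smith normal form yields diagonal entries (1,1,1).

The boundary map ∂_2: C_2 → C_1 maps a triangle to the signed sum of its edges. For instance
  ∂abc = bc − ac + ab,
  ∂abd = bd − ad + ab.
This gives a 6×4 integer matrix of rank 3; reducing to Smith normal form yields diagonal entries (1,1,1).

Reading off H_k = ker ∂_k / im ∂_{k+1}:

  H_0: rank C_0 − rank ∂_1 = 4 − 3 = 1, and the invariant factors of ∂_1 are all 1, so H_0 ≅ Z.
  H_1: rank ker ∂_1 − rank ∂_2 = (6 − 3) − 3 = 0, and the invariant factors of ∂_2 are all 1, so H_1 ≅ 0.
  H_2: rank ker ∂_2 − rank ∂_3 = (4 − 3) − 0 = 1, and there is no ∂_3, so H_2 ≅ Z.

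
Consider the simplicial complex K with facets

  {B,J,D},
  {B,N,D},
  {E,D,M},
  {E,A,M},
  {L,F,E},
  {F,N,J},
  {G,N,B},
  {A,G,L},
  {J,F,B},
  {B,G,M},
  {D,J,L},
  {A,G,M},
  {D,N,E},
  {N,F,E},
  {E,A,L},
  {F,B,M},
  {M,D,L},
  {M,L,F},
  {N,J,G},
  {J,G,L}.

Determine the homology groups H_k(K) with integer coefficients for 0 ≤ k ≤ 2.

H_0 ≅ Z,  H_1 ≅ Z ⊕ Z/2Z,  H_2 = 0.

We work with the vertex ordering A < B < D < E < F < G < J < L < M < N. The simplices of K, each written with vertices in increasing order, are:

  0-simplices (10): A, B, D, E, F, G, J, L, M, N
  1-simplices (30): AE, AG, AL, AM, BD, BF, BG, BJ, BM, BN, DE, DJ, DL, DM, DN, EF, EL, EM, EN, FJ, FL, FM, FN, GJ, GL, GM, GN, JL, JN, LM
  2-simplices (20): AEL, AEM, AGL, AGM, BDJ, BDN, BFJ, BFM, BGM, BGN, DEM, DEN, DJL, DLM, EFL, EFN, FJN, FLM, GJL, GJN

Hence C_0 ≅ Z^10, C_1 ≅ Z^30, C_2 ≅ Z^20.

Boundary ∂_1: C_1 → C_0 maps an edge to its endpoints' difference, ∂[p,q] = q − p. For instance
  ∂DE = E − D.
This gives a 10×30 integer matrix of rank 9; reducing to Smith normal form yields diagonal entries (1,1,1,1,1,1,1,1,1).

∂_2: C_2 → C_1 acts by ∂[p,q,r] = [q,r] − [p,r] + [p,q]. For instance
  ∂AGL = GL − AL + AG,
  ∂EFL = FL − EL + EF.
The resulting 30×20 matrix has rank 20, and its Smith normal form has invariant factors (1,1,1,1,1,1,1,1,1,1,1,1,1,1,1,1,1,1,1,2).

Computing H_k = (kernel of ∂_k) / (image of ∂_{k+1}):

  H_0: rank C_0 − rank ∂_1 = 10 − 9 = 1, and the invariant factors of ∂_1 are all 1, so H_0 ≅ Z.
  H_1: rank ker ∂_1 − rank ∂_2 = (30 − 9) − 20 = 1, and ∂_2 has invariant factor 2 > 1, so H_1 ≅ Z ⊕ Z/2Z.
  H_2: rank ker ∂_2 − rank ∂_3 = (20 − 20) − 0 = 0, and there is no ∂_3, so H_2 ≅ 0.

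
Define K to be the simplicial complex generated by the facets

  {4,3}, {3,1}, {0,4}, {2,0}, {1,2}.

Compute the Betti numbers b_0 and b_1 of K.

Fix the vertex order 0 < 1 < 2 < 3 < 4 and write every simplex with vertices in increasing order. Then dim K = 1 and the simplices of K are:

  0-simplices (5): [0], [1], [2], [3], [4]
  1-simplices (5): [0,2], [0,4], [1,2], [1,3], [3,4]

Hence C_0 ≅ Z^5, C_1 ≅ Z^5.

∂_1: C_1 → C_0 sends each edge [p,q] (with p < q) to q − p.
As a 5×5 matrix over Z this has rank 4, with invariant factors (1,1,1,1).

From H_k ≅ ker(∂_k) / im(∂_{k+1}) we obtain:

  H_0: rank C_0 − rank ∂_1 = 5 − 4 = 1, and the invariant factors of ∂_1 are all 1, so H_0 = Z.
  H_1: rank ker ∂_1 − rank ∂_2 = (5 − 4) − 0 = 1, and there is no ∂_2, so H_1 = Z.

Hence the Betti numbers are b_0 = 1, b_1 = 1.

b_0 = 1, b_1 = 1.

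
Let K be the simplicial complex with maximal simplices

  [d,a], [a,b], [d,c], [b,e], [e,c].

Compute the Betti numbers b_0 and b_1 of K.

We work with the vertex ordering a < b < c < d < e. The simplices of K, each written with vertices in increasing order, are:

  0-simplices (5): a, b, c, d, e
  1-simplices (5): ab, ad, be, cd, ce

Hence C_0 ≅ Z^5, C_1 ≅ Z^5.

The boundary map ∂_1: C_1 → C_0 is given by ∂[p,q] = [q] − [p]. For instance
  ∂ce = e − c.
As a 5×5 matrix over Z this has rank 4, with invariant factors (1,1,1,1).

Now H_k = ker ∂_k / im ∂_{k+1}, so:

  H_0: rank C_0 − rank ∂_1 = 5 − 4 = 1, and the invariant factors of ∂_1 are all 1, so H_0 = Z.
  H_1: rank ker ∂_1 − rank ∂_2 = (5 − 4) − 0 = 1, and there is no ∂_2, so H_1 = Z.

Hence the Betti numbers are b_0 = 1, b_1 = 1.

b_0 = 1, b_1 = 1.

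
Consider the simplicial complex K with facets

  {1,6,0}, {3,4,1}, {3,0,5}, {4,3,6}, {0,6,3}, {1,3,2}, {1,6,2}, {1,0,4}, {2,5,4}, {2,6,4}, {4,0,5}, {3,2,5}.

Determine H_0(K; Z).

H_0 = Z.

Take the total order 0 < 1 < 2 < 3 < 4 < 5 < 6 on the vertex set. Then K (dimension 2) consists of the simplices:

  0-simplices (7): [0], [1], [2], [3], [4], [5], [6]
  1-simplices (18): [0,1], [0,3], [0,4], [0,5], [0,6], [1,2], [1,3], [1,4], [1,6], [2,3], [2,4], [2,5], [2,6], [3,4], [3,5], [3,6], [4,5], [4,6]
  2-simplices (12): [0,1,4], [0,1,6], [0,3,5], [0,3,6], [0,4,5], [1,2,3], [1,2,6], [1,3,4], [2,3,5], [2,4,5], [2,4,6], [3,4,6]

so the chain groups are C_0 ≅ Z^7, C_1 ≅ Z^18, C_2 ≅ Z^12.

The boundary map ∂_1: C_1 → C_0 is given by ∂[p,q] = [q] − [p]. For instance
  ∂[4,6] = [6] − [4].
The 7×18 boundary matrix has rank 6 and Smith normal form diag(1,1,1,1,1,1).

∂_2: C_2 → C_1 acts by ∂[p,q,r] = [q,r] − [p,r] + [p,q]. For instance
  ∂[2,3,5] = [3,5] − [2,5] + [2,3],
  ∂[1,2,6] = [2,6] − [1,6] + [1,2].
The 18×12 boundary matrix has rank 12 and Smith normal form diag(1,1,1,1,1,1,1,1,1,1,1,2).

Now H_k = ker ∂_k / im ∂_{k+1}, so:

  H_0: rank C_0 − rank ∂_1 = 7 − 6 = 1, and the invariant factors of ∂_1 are all 1, so H_0 ≅ Z.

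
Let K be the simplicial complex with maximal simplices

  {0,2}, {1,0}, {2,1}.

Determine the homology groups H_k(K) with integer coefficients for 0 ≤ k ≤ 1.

H_0 ≅ Z,  H_1 ≅ Z.

Take the total order 0 < 1 < 2 on the vertex set. Then K (dimension 1) consists of the simplices:

  0-simplices (3): [0], [1], [2]
  1-simplices (3): [0,1], [0,2], [1,2]

so the chain groups are C_0 ≅ Z^3, C_1 ≅ Z^3.

∂_1: C_1 → C_0 is given by ∂[p,q] = [q] − [p]. For instance
  ∂[0,1] = [1] − [0].
This gives a 3×3 integer matrix of rank 2; reducing to Smith normal form yields diagonal entries (1,1).

From H_k ≅ ker(∂_k) / im(∂_{k+1}) we obtain:

  H_0: rank C_0 − rank ∂_1 = 3 − 2 = 1, and the invariant factors of ∂_1 are all 1, so H_0 ≅ Z.
  H_1: rank ker ∂_1 − rank ∂_2 = (3 − 2) − 0 = 1, and there is no ∂_2, so H_1 ≅ Z.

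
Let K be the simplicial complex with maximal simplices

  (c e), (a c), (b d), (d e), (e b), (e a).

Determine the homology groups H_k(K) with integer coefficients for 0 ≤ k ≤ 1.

H_0 ≅ Z,  H_1 ≅ Z^2.

Order the vertices as a < b < c < d < e. Listing each simplex with vertices in this order, K has dimension 1 with simplices:

  0-simplices (5): a, b, c, d, e
  1-simplices (6): ac, ae, bd, be, ce, de

Hence C_0 ≅ Z^5, C_1 ≅ Z^6.

∂_1: C_1 → C_0 sends each edge [p,q] (with p < q) to q − p. For instance
  ∂de = e − d.
As a 5×6 matrix over Z this has rank 4, with invariant factors (1,1,1,1).

From H_k ≅ ker(∂_k) / im(∂_{k+1}) we obtain:

  H_0: rank C_0 − rank ∂_1 = 5 − 4 = 1, and the invariant factors of ∂_1 are all 1, so H_0 ≅ Z.
  H_1: rank ker ∂_1 − rank ∂_2 = (6 − 4) − 0 = 2, and there is no ∂_2, so H_1 ≅ Z^2.

As a check, the Euler characteristic is 5 − 6 = -1, which agrees with 1 − 2 = -1.
(K is a triangulation of a wedge of 2 circles.)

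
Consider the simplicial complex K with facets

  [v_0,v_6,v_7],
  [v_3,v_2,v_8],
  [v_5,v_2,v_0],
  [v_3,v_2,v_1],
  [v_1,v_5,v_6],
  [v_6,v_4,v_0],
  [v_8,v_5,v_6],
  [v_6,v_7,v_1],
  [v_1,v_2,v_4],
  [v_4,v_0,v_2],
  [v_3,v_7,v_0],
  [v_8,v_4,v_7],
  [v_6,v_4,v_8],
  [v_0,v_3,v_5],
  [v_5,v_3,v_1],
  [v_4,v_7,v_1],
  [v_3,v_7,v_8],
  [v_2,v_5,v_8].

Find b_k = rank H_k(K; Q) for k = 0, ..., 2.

Order the vertices as v_0 < v_1 < v_2 < v_3 < v_4 < v_5 < v_6 < v_7 < v_8. Listing each simplex with vertices in this order, K has dimension 2 with simplices:

  0-simplices (9): [v_0], [v_1], [v_2], [v_3], [v_4], [v_5], [v_6], [v_7], [v_8]
  1-simplices (27): (27 of them)
  2-simplices (18): (18 of them)

so the chain groups are C_0 ≅ Z^9, C_1 ≅ Z^27, C_2 ≅ Z^18.

The boundary map ∂_1: C_1 → C_0 sends each edge [p,q] (with p < q) to q − p. For instance
  ∂[v_5,v_8] = [v_8] − [v_5].
As a 9×27 matrix over Z this has rank 8, with invariant factors (1,1,1,1,1,1,1,1).

Boundary ∂_2: C_2 → C_1 maps a triangle to the signed sum of its edges. For instance
  ∂[v_4,v_7,v_8] = [v_7,v_8] − [v_4,v_8] + [v_4,v_7],
  ∂[v_0,v_4,v_6] = [v_4,v_6] − [v_0,v_6] + [v_0,v_4].
The resulting 27×18 matrix has rank 18, and its Smith normal form has invariant factors (1,1,1,1,1,1,1,1,1,1,1,1,1,1,1,1,1,2).

Reading off H_k = ker ∂_k / im ∂_{k+1}:

  H_0: rank C_0 − rank ∂_1 = 9 − 8 = 1, and the invariant factors of ∂_1 are all 1, so H_0 = Z.
  H_1: rank ker ∂_1 − rank ∂_2 = (27 − 8) − 18 = 1, and ∂_2 has invariant factor 2 > 1, so H_1 = Z × Z/2.
  H_2: rank ker ∂_2 − rank ∂_3 = (18 − 18) − 0 = 0, and there is no ∂_3, so H_2 = 0.

As a check, the Euler characteristic is 9 − 27 + 18 = 0, which agrees with 1 − 1 + 0 = 0.
(K is a triangulation of the Klein bottle.)

Hence the Betti numbers are b_0 = 1, b_1 = 1, b_2 = 0.

b_0 = 1, b_1 = 1, b_2 = 0.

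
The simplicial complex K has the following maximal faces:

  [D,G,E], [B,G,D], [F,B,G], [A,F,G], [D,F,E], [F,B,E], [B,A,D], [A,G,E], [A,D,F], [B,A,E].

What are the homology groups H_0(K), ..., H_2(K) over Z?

We work with the vertex ordering A < B < D < E < F < G. The simplices of K, each written with vertices in increasing order, are:

  0-simplices (6): A, B, D, E, F, G
  1-simplices (15): AB, AD, AE, AF, AG, BD, BE, BF, BG, DE, DF, DG, EF, EG, FG
  2-simplices (10): ABD, ABE, ADF, AEG, AFG, BDG, BEF, BFG, DEF, DEG

Hence C_0 ≅ Z^6, C_1 ≅ Z^15, C_2 ≅ Z^10.

∂_1: C_1 → C_0 maps an edge to its endpoints' difference, ∂[p,q] = q − p.
This gives a 6×15 integer matrix of rank 5; reducing to Smith normal form yields diagonal entries (1,1,1,1,1).

∂_2: C_2 → C_1 sends each 2-simplex [p,q,r] to [q,r] − [p,r] + [p,q]. For instance
  ∂BFG = FG − BG + BF,
  ∂BDG = DG − BG + BD.
This gives a 15×10 integer matrix of rank 10; reducing to Smith normal form yields diagonal entries (1,1,1,1,1,1,1,1,1,2).

Reading off H_k = ker ∂_k / im ∂_{k+1}:

  H_0: rank C_0 − rank ∂_1 = 6 − 5 = 1, and the invariant factors of ∂_1 are all 1, so H_0 = Z.
  H_1: rank ker ∂_1 − rank ∂_2 = (15 − 5) − 10 = 0, and ∂_2 has invariant factor 2 > 1, so H_1 = Z/2.
  H_2: rank ker ∂_2 − rank ∂_3 = (10 − 10) − 0 = 0, and there is no ∂_3, so H_2 = 0.

As a check, the Euler characteristic is 6 − 15 + 10 = 1, which agrees with 1 − 0 + 0 = 1.
(K is a triangulation of the real projective plane RP^2.)

H_0 = Z,  H_1 = Z/2,  H_2 = 0.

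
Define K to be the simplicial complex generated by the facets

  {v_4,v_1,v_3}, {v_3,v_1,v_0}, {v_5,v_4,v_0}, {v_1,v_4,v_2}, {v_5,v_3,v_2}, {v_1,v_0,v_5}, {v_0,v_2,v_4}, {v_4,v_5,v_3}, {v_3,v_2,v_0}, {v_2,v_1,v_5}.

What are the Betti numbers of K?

We work with the vertex ordering v_0 < v_1 < v_2 < v_3 < v_4 < v_5. The simplices of K, each written with vertices in increasing order, are:

  0-simplices (6): [v_0], [v_1], [v_2], [v_3], [v_4], [v_5]
  1-simplices (15): (15 of them)
  2-simplices (10): [v_0,v_1,v_3], [v_0,v_1,v_5], [v_0,v_2,v_3], [v_0,v_2,v_4], [v_0,v_4,v_5], [v_1,v_2,v_4], [v_1,v_2,v_5], [v_1,v_3,v_4], [v_2,v_3,v_5], [v_3,v_4,v_5]

Hence C_0 ≅ Z^6, C_1 ≅ Z^15, C_2 ≅ Z^10.

Boundary ∂_1: C_1 → C_0 is given by ∂[p,q] = [q] − [p].
As a 6×15 matrix over Z this has rank 5, with invariant factors (1,1,1,1,1).

The boundary map ∂_2: C_2 → C_1 sends each 2-simplex [p,q,r] to [q,r] − [p,r] + [p,q]. For instance
  ∂[v_1,v_2,v_5] = [v_2,v_5] − [v_1,v_5] + [v_1,v_2],
  ∂[v_0,v_4,v_5] = [v_4,v_5] − [v_0,v_5] + [v_0,v_4].
The 15×10 boundary matrix has rank 10 and Smith normal form diag(1,1,1,1,1,1,1,1,1,2).

From H_k ≅ ker(∂_k) / im(∂_{k+1}) we obtain:

  H_0: rank C_0 − rank ∂_1 = 6 − 5 = 1, and the invariant factors of ∂_1 are all 1, so H_0 = Z.
  H_1: rank ker ∂_1 − rank ∂_2 = (15 − 5) − 10 = 0, and ∂_2 has invariant factor 2 > 1, so H_1 = Z/2.
  H_2: rank ker ∂_2 − rank ∂_3 = (10 − 10) − 0 = 0, and there is no ∂_3, so H_2 = 0.

As a check, the Euler characteristic is 6 − 15 + 10 = 1, which agrees with 1 − 0 + 0 = 1.
(K is a triangulation of the real projective plane RP^2.)

Hence the Betti numbers are b_0 = 1, b_1 = 0, b_2 = 0.

b_0 = 1, b_1 = 0, b_2 = 0.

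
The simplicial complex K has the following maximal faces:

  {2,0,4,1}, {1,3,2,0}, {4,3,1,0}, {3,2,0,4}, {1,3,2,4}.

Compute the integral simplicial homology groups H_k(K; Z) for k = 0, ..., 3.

H_0 = Z,  H_1 = 0,  H_2 = 0,  H_3 = Z.

Take the total order 0 < 1 < 2 < 3 < 4 on the vertex set. Then K (dimension 3) consists of the simplices:

  0-simplices (5): [0], [1], [2], [3], [4]
  1-simplices (10): [0,1], [0,2], [0,3], [0,4], [1,2], [1,3], [1,4], [2,3], [2,4], [3,4]
  2-simplices (10): [0,1,2], [0,1,3], [0,1,4], [0,2,3], [0,2,4], [0,3,4], [1,2,3], [1,2,4], [1,3,4], [2,3,4]
  3-simplices (5): [0,1,2,3], [0,1,2,4], [0,1,3,4], [0,2,3,4], [1,2,3,4]

giving chain groups C_0 ≅ Z^5, C_1 ≅ Z^10, C_2 ≅ Z^10, C_3 ≅ Z^5.

∂_1: C_1 → C_0 sends each edge [p,q] (with p < q) to q − p. For instance
  ∂[2,3] = [3] − [2].
This gives a 5×10 integer matrix of rank 4; reducing to Smith normal form yields diagonal entries (1,1,1,1).

The boundary map ∂_2: C_2 → C_1 maps a triangle to the signed sum of its edges. For instance
  ∂[0,2,4] = [2,4] − [0,4] + [0,2],
  ∂[0,1,2] = [1,2] − [0,2] + [0,1].
The 10×10 boundary matrix has rank 6 and Smith normal form diag(1,1,1,1,1,1).

∂_3: C_3 → C_2 sends each 3-simplex σ to the alternating sum Σ_i (−1)^i (σ with its i-th vertex removed). For instance
  ∂[0,2,3,4] = [2,3,4] − [0,3,4] + [0,2,4] − [0,2,3],
  ∂[0,1,2,3] = [1,2,3] − [0,2,3] + [0,1,3] − [0,1,2].
The 10×5 boundary matrix has rank 4 and Smith normal form diag(1,1,1,1).

Reading off H_k = ker ∂_k / im ∂_{k+1}:

  H_0: rank C_0 − rank ∂_1 = 5 − 4 = 1, and the invariant factors of ∂_1 are all 1, so H_0 = Z.
  H_1: rank ker ∂_1 − rank ∂_2 = (10 − 4) − 6 = 0, and the invariant factors of ∂_2 are all 1, so H_1 = 0.
  H_2: rank ker ∂_2 − rank ∂_3 = (10 − 6) − 4 = 0, and the invariant factors of ∂_3 are all 1, so H_2 = 0.
  H_3: rank ker ∂_3 − rank ∂_4 = (5 − 4) − 0 = 1, and there is no ∂_4, so H_3 = Z.

As a check, the Euler characteristic is 5 − 10 + 10 − 5 = 0, which agrees with 1 − 0 + 0 − 1 = 0.
(K is a triangulation of the 3-sphere S^3.)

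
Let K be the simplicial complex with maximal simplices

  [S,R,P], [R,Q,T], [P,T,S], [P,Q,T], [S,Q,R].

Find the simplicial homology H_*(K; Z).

H_0 = Z,  H_1 = Z,  H_2 = 0.

Take the total order P < Q < R < S < T on the vertex set. Then K (dimension 2) consists of the simplices:

  0-simplices (5): P, Q, R, S, T
  1-simplices (10): PQ, PR, PS, PT, QR, QS, QT, RS, RT, ST
  2-simplices (5): PQT, PRS, PST, QRS, QRT

so the chain groups are C_0 ≅ Z^5, C_1 ≅ Z^10, C_2 ≅ Z^5.

∂_1: C_1 → C_0 sends each edge [p,q] (with p < q) to q − p. For instance
  ∂PQ = Q − P.
The 5×10 boundary matrix has rank 4 and Smith normal form diag(1,1,1,1).

∂_2: C_2 → C_1 acts by ∂[p,q,r] = [q,r] − [p,r] + [p,q]. For instance
  ∂PRS = RS − PS + PR,
  ∂QRS = RS − QS + QR.
The 10×5 boundary matrix has rank 5 and Smith normal form diag(1,1,1,1,1).

From H_k ≅ ker(∂_k) / im(∂_{k+1}) we obtain:

  H_0: rank C_0 − rank ∂_1 = 5 − 4 = 1, and the invariant factors of ∂_1 are all 1, so H_0 = Z.
  H_1: rank ker ∂_1 − rank ∂_2 = (10 − 4) − 5 = 1, and the invariant factors of ∂_2 are all 1, so H_1 = Z.
  H_2: rank ker ∂_2 − rank ∂_3 = (5 − 5) − 0 = 0, and there is no ∂_3, so H_2 = 0.

As a check, the Euler characteristic is 5 − 10 + 5 = 0, which agrees with 1 − 1 + 0 = 0.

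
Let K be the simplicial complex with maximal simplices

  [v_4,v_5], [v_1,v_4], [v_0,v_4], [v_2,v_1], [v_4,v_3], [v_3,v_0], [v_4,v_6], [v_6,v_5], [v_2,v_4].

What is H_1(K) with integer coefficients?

Order the vertices as v_0 < v_1 < v_2 < v_3 < v_4 < v_5 < v_6. Listing each simplex with vertices in this order, K has dimension 1 with simplices:

  0-simplices (7): [v_0], [v_1], [v_2], [v_3], [v_4], [v_5], [v_6]
  1-simplices (9): [v_0,v_3], [v_0,v_4], [v_1,v_2], [v_1,v_4], [v_2,v_4], [v_3,v_4], [v_4,v_5], [v_4,v_6], [v_5,v_6]

giving chain groups C_0 ≅ Z^7, C_1 ≅ Z^9.

Boundary ∂_1: C_1 → C_0 sends each edge [p,q] (with p < q) to q − p. For instance
  ∂[v_0,v_4] = [v_4] − [v_0].
The resulting 7×9 matrix has rank 6, and its Smith normal form has invariant factors (1,1,1,1,1,1).

From H_k ≅ ker(∂_k) / im(∂_{k+1}) we obtain:

  H_1: rank ker ∂_1 − rank ∂_2 = (9 − 6) − 0 = 3, and there is no ∂_2, so H_1 ≅ Z^3.

(K is a triangulation of a wedge of 3 circles.)

H_1 ≅ Z^3.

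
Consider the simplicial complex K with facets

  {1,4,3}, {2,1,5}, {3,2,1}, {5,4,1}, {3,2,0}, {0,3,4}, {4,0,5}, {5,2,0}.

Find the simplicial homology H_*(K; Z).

Take the total order 0 < 1 < 2 < 3 < 4 < 5 on the vertex set. Then K (dimension 2) consists of the simplices:

  0-simplices (6): [0], [1], [2], [3], [4], [5]
  1-simplices (12): [0,2], [0,3], [0,4], [0,5], [1,2], [1,3], [1,4], [1,5], [2,3], [2,5], [3,4], [4,5]
  2-simplices (8): [0,2,3], [0,2,5], [0,3,4], [0,4,5], [1,2,3], [1,2,5], [1,3,4], [1,4,5]

so the chain groups are C_0 ≅ Z^6, C_1 ≅ Z^12, C_2 ≅ Z^8.

The boundary map ∂_1: C_1 → C_0 is given by ∂[p,q] = [q] − [p]. For instance
  ∂[0,2] = [2] − [0].
The resulting 6×12 matrix has rank 5, and its Smith normal form has invariant factors (1,1,1,1,1).

∂_2: C_2 → C_1 maps a triangle to the signed sum of its edges. For instance
  ∂[0,2,3] = [2,3] − [0,3] + [0,2],
  ∂[1,2,5] = [2,5] − [1,5] + [1,2].
The resulting 12×8 matrix has rank 7, and its Smith normal form has invariant factors (1,1,1,1,1,1,1).

Computing H_k = (kernel of ∂_k) / (image of ∂_{k+1}):

  H_0: rank C_0 − rank ∂_1 = 6 − 5 = 1, and the invariant factors of ∂_1 are all 1, so H_0 ≅ Z.
  H_1: rank ker ∂_1 − rank ∂_2 = (12 − 5) − 7 = 0, and the invariant factors of ∂_2 are all 1, so H_1 ≅ 0.
  H_2: rank ker ∂_2 − rank ∂_3 = (8 − 7) − 0 = 1, and there is no ∂_3, so H_2 ≅ Z.

As a check, the Euler characteristic is 6 − 12 + 8 = 2, which agrees with 1 − 0 + 1 = 2.
(K is a triangulation of the 2-sphere S^2.)

H_0 ≅ Z,  H_1 = 0,  H_2 ≅ Z.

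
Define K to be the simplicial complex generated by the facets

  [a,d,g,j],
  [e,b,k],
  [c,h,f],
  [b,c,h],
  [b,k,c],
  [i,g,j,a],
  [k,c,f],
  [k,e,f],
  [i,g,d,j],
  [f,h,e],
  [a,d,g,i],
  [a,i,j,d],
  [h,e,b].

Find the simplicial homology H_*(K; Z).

Order the vertices as a < b < c < d < e < f < g < h < i < j < k. Listing each simplex with vertices in this order, K has dimension 3 with simplices:

  0-simplices (11): a, b, c, d, e, f, g, h, i, j, k
  1-simplices (22): ad, ag, ai, aj, bc, be, bh, bk, cf, ch, ck, dg, di, dj, ef, eh, ek, fh, fk, gi, gj, ij
  2-simplices (18): adg, adi, adj, agi, agj, aij, bch, bck, beh, bek, cfh, cfk, dgi, dgj, dij, efh, efk, gij
  3-simplices (5): adgi, adgj, adij, agij, dgij

giving chain groups C_0 ≅ Z^11, C_1 ≅ Z^22, C_2 ≅ Z^18, C_3 ≅ Z^5.

Boundary ∂_1: C_1 → C_0 is given by ∂[p,q] = [q] − [p].
This gives a 11×22 integer matrix of rank 9; reducing to Smith normal form yields diagonal entries (1,1,1,1,1,1,1,1,1).

The boundary map ∂_2: C_2 → C_1 maps a triangle to the signed sum of its edges. For instance
  ∂dgj = gj − dj + dg,
  ∂aij = ij − aj + ai.
The 22×18 boundary matrix has rank 13 and Smith normal form diag(1,1,1,1,1,1,1,1,1,1,1,1,1).

Boundary ∂_3: C_3 → C_2 sends each 3-simplex σ to the alternating sum Σ_i (−1)^i (σ with its i-th vertex removed). For instance
  ∂adgj = dgj − agj + adj − adg,
  ∂agij = gij − aij + agj − agi.
The resulting 18×5 matrix has rank 4, and its Smith normal form has invariant factors (1,1,1,1).

From H_k ≅ ker(∂_k) / im(∂_{k+1}) we obtain:

  H_0: rank C_0 − rank ∂_1 = 11 − 9 = 2, and the invariant factors of ∂_1 are all 1, so H_0 = Z^2.
  H_1: rank ker ∂_1 − rank ∂_2 = (22 − 9) − 13 = 0, and the invariant factors of ∂_2 are all 1, so H_1 = 0.
  H_2: rank ker ∂_2 − rank ∂_3 = (18 − 13) − 4 = 1, and the invariant factors of ∂_3 are all 1, so H_2 = Z.
  H_3: rank ker ∂_3 − rank ∂_4 = (5 − 4) − 0 = 1, and there is no ∂_4, so H_3 = Z.

H_0 ≅ Z^2,  H_1 = 0,  H_2 ≅ Z,  H_3 ≅ Z.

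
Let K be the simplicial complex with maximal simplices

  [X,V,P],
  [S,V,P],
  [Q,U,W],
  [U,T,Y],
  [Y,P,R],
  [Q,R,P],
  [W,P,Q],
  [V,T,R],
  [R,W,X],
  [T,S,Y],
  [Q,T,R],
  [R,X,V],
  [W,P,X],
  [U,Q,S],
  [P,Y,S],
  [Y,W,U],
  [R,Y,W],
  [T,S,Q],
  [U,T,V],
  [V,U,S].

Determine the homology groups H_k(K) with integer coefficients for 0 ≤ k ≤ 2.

We work with the vertex ordering P < Q < R < S < T < U < V < W < X < Y. The simplices of K, each written with vertices in increasing order, are:

  0-simplices (10): P, Q, R, S, T, U, V, W, X, Y
  1-simplices (30): PQ, PR, PS, PV, PW, PX, PY, QR, QS, QT, QU, QW, RT, RV, RW, RX, RY, ST, SU, SV, SY, TU, TV, TY, UV, UW, UY, VX, WX, WY
  2-simplices (20): PQR, PQW, PRY, PSV, PSY, PVX, PWX, QRT, QST, QSU, QUW, RTV, RVX, RWX, RWY, STY, SUV, TUV, TUY, UWY

Hence C_0 ≅ Z^10, C_1 ≅ Z^30, C_2 ≅ Z^20.

The boundary map ∂_1: C_1 → C_0 is given by ∂[p,q] = [q] − [p].
As a 10×30 matrix over Z this has rank 9, with invariant factors (1,1,1,1,1,1,1,1,1).

Boundary ∂_2: C_2 → C_1 acts by ∂[p,q,r] = [q,r] − [p,r] + [p,q]. For instance
  ∂PSY = SY − PY + PS,
  ∂TUV = UV − TV + TU.
The resulting 30×20 matrix has rank 20, and its Smith normal form has invariant factors (1,1,1,1,1,1,1,1,1,1,1,1,1,1,1,1,1,1,1,2).

From H_k ≅ ker(∂_k) / im(∂_{k+1}) we obtain:

  H_0: rank C_0 − rank ∂_1 = 10 − 9 = 1, and the invariant factors of ∂_1 are all 1, so H_0 ≅ Z.
  H_1: rank ker ∂_1 − rank ∂_2 = (30 − 9) − 20 = 1, and ∂_2 has invariant factor 2 > 1, so H_1 ≅ Z ⊕ Z_2.
  H_2: rank ker ∂_2 − rank ∂_3 = (20 − 20) − 0 = 0, and there is no ∂_3, so H_2 ≅ 0.

As a check, the Euler characteristic is 10 − 30 + 20 = 0, which agrees with 1 − 1 + 0 = 0.

H_0 = Z,  H_1 = Z ⊕ Z_2,  H_2 = 0.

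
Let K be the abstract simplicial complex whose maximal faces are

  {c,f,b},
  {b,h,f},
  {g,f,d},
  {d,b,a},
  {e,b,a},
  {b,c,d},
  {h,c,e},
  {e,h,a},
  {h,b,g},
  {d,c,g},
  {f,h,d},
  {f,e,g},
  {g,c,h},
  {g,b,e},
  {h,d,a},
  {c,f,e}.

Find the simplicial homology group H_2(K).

H_2 = Z.

Fix the vertex order a < b < c < d < e < f < g < h and write every simplex with vertices in increasing order. Then dim K = 2 and the simplices of K are:

  0-simplices (8): a, b, c, d, e, f, g, h
  1-simplices (24): ab, ad, ae, ah, bc, bd, be, bf, bg, bh, cd, ce, cf, cg, ch, df, dg, dh, ef, eg, eh, fg, fh, gh
  2-simplices (16): abd, abe, adh, aeh, bcd, bcf, beg, bfh, bgh, cdg, cef, ceh, cgh, dfg, dfh, efg

giving chain groups C_0 ≅ Z^8, C_1 ≅ Z^24, C_2 ≅ Z^16.

∂_1: C_1 → C_0 is given by ∂[p,q] = [q] − [p].
The 8×24 boundary matrix has rank 7 and Smith normal form diag(1,1,1,1,1,1,1).

∂_2: C_2 → C_1 acts by ∂[p,q,r] = [q,r] − [p,r] + [p,q]. For instance
  ∂beg = eg − bg + be,
  ∂abd = bd − ad + ab.
The 24×16 boundary matrix has rank 15 and Smith normal form diag(1,1,1,1,1,1,1,1,1,1,1,1,1,1,1).

From H_k ≅ ker(∂_k) / im(∂_{k+1}) we obtain:

  H_2: rank ker ∂_2 − rank ∂_3 = (16 − 15) − 0 = 1, and there is no ∂_3, so H_2 = Z.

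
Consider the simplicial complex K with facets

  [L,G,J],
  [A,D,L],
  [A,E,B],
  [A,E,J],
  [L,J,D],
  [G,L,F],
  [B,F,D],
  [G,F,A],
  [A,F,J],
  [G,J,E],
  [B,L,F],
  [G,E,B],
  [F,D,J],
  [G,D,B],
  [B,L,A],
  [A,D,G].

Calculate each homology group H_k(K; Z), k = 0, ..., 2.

H_0 ≅ Z,  H_1 ≅ Z^2,  H_2 ≅ Z.

Take the total order A < B < D < E < F < G < J < L on the vertex set. Then K (dimension 2) consists of the simplices:

  0-simplices (8): A, B, D, E, F, G, J, L
  1-simplices (24): AB, AD, AE, AF, AG, AJ, AL, BD, BE, BF, BG, BL, DF, DG, DJ, DL, EG, EJ, FG, FJ, FL, GJ, GL, JL
  2-simplices (16): ABE, ABL, ADG, ADL, AEJ, AFG, AFJ, BDF, BDG, BEG, BFL, DFJ, DJL, EGJ, FGL, GJL

giving chain groups C_0 ≅ Z^8, C_1 ≅ Z^24, C_2 ≅ Z^16.

∂_1: C_1 → C_0 is given by ∂[p,q] = [q] − [p].
As a 8×24 matrix over Z this has rank 7, with invariant factors (1,1,1,1,1,1,1).

∂_2: C_2 → C_1 sends each 2-simplex [p,q,r] to [q,r] − [p,r] + [p,q]. For instance
  ∂AFJ = FJ − AJ + AF,
  ∂BDG = DG − BG + BD.
The 24×16 boundary matrix has rank 15 and Smith normal form diag(1,1,1,1,1,1,1,1,1,1,1,1,1,1,1).

Reading off H_k = ker ∂_k / im ∂_{k+1}:

  H_0: rank C_0 − rank ∂_1 = 8 − 7 = 1, and the invariant factors of ∂_1 are all 1, so H_0 ≅ Z.
  H_1: rank ker ∂_1 − rank ∂_2 = (24 − 7) − 15 = 2, and the invariant factors of ∂_2 are all 1, so H_1 ≅ Z^2.
  H_2: rank ker ∂_2 − rank ∂_3 = (16 − 15) − 0 = 1, and there is no ∂_3, so H_2 ≅ Z.

(K is a triangulation of the torus T^2.)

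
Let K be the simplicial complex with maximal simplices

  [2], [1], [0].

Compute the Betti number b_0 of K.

b_0 = 3.

Fix the vertex order 0 < 1 < 2 and write every simplex with vertices in increasing order. Then dim K = 0 and the simplices of K are:

  0-simplices (3): [0], [1], [2]

so the chain groups are C_0 ≅ Z^3.

Computing H_k = (kernel of ∂_k) / (image of ∂_{k+1}):

  H_0: rank C_0 − rank ∂_1 = 3 − 0 = 3, and there is no ∂_1, so H_0 = Z^3.

(K is a triangulation of a set of 3 points.)

Hence the Betti numbers are b_0 = 3.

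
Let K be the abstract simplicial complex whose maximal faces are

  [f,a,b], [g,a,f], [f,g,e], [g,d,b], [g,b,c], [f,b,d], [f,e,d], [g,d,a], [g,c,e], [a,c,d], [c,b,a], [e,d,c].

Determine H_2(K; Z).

H_2 ≅ 0.

Fix the vertex order a < b < c < d < e < f < g and write every simplex with vertices in increasing order. Then dim K = 2 and the simplices of K are:

  0-simplices (7): a, b, c, d, e, f, g
  1-simplices (18): ab, ac, ad, af, ag, bc, bd, bf, bg, cd, ce, cg, de, df, dg, ef, eg, fg
  2-simplices (12): abc, abf, acd, adg, afg, bcg, bdf, bdg, cde, ceg, def, efg

giving chain groups C_0 ≅ Z^7, C_1 ≅ Z^18, C_2 ≅ Z^12.

Boundary ∂_1: C_1 → C_0 maps an edge to its endpoints' difference, ∂[p,q] = q − p.
The 7×18 boundary matrix has rank 6 and Smith normal form diag(1,1,1,1,1,1).

∂_2: C_2 → C_1 acts by ∂[p,q,r] = [q,r] − [p,r] + [p,q]. For instance
  ∂afg = fg − ag + af,
  ∂abf = bf − af + ab.
The resulting 18×12 matrix has rank 12, and its Smith normal form has invariant factors (1,1,1,1,1,1,1,1,1,1,1,2).

Now H_k = ker ∂_k / im ∂_{k+1}, so:

  H_2: rank ker ∂_2 − rank ∂_3 = (12 − 12) − 0 = 0, and there is no ∂_3, so H_2 = 0.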